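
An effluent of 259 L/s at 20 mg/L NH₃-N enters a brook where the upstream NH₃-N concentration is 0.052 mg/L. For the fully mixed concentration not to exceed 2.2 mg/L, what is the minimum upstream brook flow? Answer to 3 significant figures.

2150 L/s

Set C_mix = 2.2: (Q·0.05200 + 259.0·20.00) / (Q + 259.0) = 2.2
→ Q = 259.0·(20.00 − 2.2)/(2.2 − 0.05200) = 2146 L/s.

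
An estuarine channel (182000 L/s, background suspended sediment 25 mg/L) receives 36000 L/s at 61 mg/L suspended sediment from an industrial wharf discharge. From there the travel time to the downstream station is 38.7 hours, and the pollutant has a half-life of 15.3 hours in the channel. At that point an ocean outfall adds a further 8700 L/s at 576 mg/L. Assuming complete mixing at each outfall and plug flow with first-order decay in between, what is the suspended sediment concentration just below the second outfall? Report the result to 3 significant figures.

27.3 mg/L

Flow-weighted average: C = (182000·25.00 + 36000·61.00) / 218000 = 6746000/218000 = 30.94 mg/L; combined flow 218000 L/s.
Half-life 15.3 h → k = ln 2 / 15.3 = 0.04530 h⁻¹ = 1.087 d⁻¹.
First-order decay: C = 30.94·exp(−k·t) = 30.94·0.1732 = 5.360 mg/L.
Second outfall: C = (218000·5.360 + 8700·576.0)/226700 = 27.26 mg/L.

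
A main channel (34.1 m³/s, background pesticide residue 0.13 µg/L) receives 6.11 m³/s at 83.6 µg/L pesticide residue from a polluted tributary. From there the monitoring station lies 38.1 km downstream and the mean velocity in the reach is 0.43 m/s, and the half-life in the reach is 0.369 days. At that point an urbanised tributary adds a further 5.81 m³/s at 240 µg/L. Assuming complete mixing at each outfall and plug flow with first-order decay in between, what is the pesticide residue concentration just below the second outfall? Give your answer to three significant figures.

After mixing, C = (34.10·0.1300 + 6.110·83.60) / 40.21 = 515.2/40.21 = 12.81 µg/L; combined flow 40.21 m³/s.
Travel time t = 38.1·1000 / 0.43 = 88600 s = 24.61 h.
Half-life 0.369 d → k = ln 2 / 0.369 = 1.878 d⁻¹.
First-order decay: C = 12.81·exp(−k·t) = 12.81·0.1457 = 1.867 µg/L.
At the second outfall, C = (40.21·1.867 + 5.810·240.0) / (40.21 + 5.810) = 31.93 µg/L.

31.9 µg/L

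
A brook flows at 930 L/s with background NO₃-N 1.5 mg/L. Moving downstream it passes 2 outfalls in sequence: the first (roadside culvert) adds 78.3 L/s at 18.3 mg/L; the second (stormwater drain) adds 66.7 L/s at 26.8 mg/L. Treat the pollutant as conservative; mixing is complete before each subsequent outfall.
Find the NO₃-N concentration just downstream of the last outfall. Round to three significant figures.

4.29 mg/L

Outfall 1: combined Q = 1008 L/s; C = (930.0·1.500 + 78.30·18.30)/1008 = 2.805 mg/L.
Outfall 2: combined Q = 1075 L/s; C = (1008·2.805 + 66.70·26.80)/1075 = 4.293 mg/L.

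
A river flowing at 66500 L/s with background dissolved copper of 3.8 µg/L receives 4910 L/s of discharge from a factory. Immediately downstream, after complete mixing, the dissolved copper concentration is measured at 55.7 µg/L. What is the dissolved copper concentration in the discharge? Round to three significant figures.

Mass balance: 66500·3.800 + 4910·Cₑ = 71410·55.70
→ Cₑ = (71410·55.70 − 66500·3.800) / 4910 = 758.6 µg/L.

759 µg/L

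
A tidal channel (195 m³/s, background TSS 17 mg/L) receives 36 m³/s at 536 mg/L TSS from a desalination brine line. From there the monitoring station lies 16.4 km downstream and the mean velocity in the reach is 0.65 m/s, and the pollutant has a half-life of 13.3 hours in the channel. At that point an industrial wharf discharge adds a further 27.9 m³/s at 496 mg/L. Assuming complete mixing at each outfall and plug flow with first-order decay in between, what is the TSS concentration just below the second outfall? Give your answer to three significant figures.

114 mg/L

Conservation of mass: C = (195.0·17.00 + 36.00·536.0) / 231.0 = 22610/231.0 = 97.88 mg/L; combined flow 231.0 m³/s.
Travel time t = 16.4·1000 / 0.65 = 25230 s = 7.009 h.
Half-life 13.3 h → k = ln 2 / 13.3 = 0.05212 h⁻¹ = 1.251 d⁻¹.
First-order decay: C = 97.88·exp(−k·t) = 97.88·0.6940 = 67.93 mg/L.
Second outfall: C = (231.0·67.93 + 27.90·496.0)/258.9 = 114.1 mg/L.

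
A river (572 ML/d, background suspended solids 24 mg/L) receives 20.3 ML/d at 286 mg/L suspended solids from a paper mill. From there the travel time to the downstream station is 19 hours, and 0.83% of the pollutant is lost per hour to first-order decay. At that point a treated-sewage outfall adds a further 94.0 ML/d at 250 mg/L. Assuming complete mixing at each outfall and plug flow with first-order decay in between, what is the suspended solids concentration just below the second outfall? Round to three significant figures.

After mixing, C = (572.0·24.00 + 20.30·286.0) / 592.3 = 19530/592.3 = 32.98 mg/L; combined flow 592.3 ML/d.
0.83%/h lost → k = −ln(1 − 0.0083) = 0.008335 h⁻¹.
After decay, C = 32.98 × e^(−kt) = 32.98 × 0.8535 = 28.15 mg/L.
Second outfall: C = (592.3·28.15 + 94.00·250.0)/686.3 = 58.54 mg/L.

58.5 mg/L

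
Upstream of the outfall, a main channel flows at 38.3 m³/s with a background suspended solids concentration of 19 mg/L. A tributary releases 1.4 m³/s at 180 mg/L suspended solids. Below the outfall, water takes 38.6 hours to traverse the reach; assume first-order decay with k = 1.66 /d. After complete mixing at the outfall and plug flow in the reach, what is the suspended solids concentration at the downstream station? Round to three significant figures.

1.71 mg/L

Conservation of mass: C = (38.30·19.00 + 1.400·180.0) / 39.70 = 979.7/39.70 = 24.68 mg/L.
Decay over the reach: 24.68·exp(−kt) = 24.68·0.06926 = 1.709 mg/L.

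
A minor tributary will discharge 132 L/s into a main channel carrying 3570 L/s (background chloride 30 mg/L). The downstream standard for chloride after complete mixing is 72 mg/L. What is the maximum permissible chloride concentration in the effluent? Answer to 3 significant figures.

1210 mg/L

At the limit, (Qr·Cr + Qe·Cₑ)/(Qr + Qe) = 72:
Cₑ = (3702·72 − 3570·30.00) / 132.0 = 1208 mg/L.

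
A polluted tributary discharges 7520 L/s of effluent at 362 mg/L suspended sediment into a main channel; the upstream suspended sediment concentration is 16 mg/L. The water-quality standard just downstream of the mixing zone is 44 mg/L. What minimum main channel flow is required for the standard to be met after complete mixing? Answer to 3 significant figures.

85400 L/s

Set C_mix = 44: (Q·16.00 + 7520·362.0) / (Q + 7520) = 44
→ Q = 7520·(362.0 − 44)/(44 − 16.00) = 85410 L/s.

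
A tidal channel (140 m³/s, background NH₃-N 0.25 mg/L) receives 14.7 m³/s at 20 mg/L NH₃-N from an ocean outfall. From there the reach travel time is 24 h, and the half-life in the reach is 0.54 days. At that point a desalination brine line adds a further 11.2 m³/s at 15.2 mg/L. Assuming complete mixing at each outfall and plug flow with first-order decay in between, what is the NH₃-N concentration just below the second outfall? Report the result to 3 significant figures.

Mass balance: C = (140.0·0.2500 + 14.70·20.00) / 154.7 = 329.0/154.7 = 2.127 mg/L; combined flow 154.7 m³/s.
Half-life 0.54 d → k = ln 2 / 0.54 = 1.284 d⁻¹.
First-order decay: C = 2.127·exp(−k·t) = 2.127·0.2770 = 0.5892 mg/L.
Second outfall: C = (154.7·0.5892 + 11.20·15.20)/165.9 = 1.576 mg/L.

1.58 mg/L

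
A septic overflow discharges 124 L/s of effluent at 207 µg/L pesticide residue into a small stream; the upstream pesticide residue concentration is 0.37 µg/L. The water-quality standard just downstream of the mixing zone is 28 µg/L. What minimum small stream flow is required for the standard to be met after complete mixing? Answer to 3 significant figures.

Set C_mix = 28: (Q·0.3700 + 124.0·207.0) / (Q + 124.0) = 28
→ Q = 124.0·(207.0 − 28)/(28 − 0.3700) = 803.3 L/s.

803 L/s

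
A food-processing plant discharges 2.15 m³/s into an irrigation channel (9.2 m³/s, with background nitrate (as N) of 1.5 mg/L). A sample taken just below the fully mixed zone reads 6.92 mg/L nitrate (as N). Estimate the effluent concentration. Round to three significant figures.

Mass balance: 9.200·1.500 + 2.150·Cₑ = 11.35·6.920
→ Cₑ = (11.35·6.920 − 9.200·1.500) / 2.150 = 30.11 mg/L.

30.1 mg/L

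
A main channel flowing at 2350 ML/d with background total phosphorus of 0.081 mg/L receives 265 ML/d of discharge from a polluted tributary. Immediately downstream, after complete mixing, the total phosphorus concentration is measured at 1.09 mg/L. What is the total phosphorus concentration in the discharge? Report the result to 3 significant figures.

10.0 mg/L

Mass balance: 2350·0.08100 + 265.0·Cₑ = 2615·1.090
→ Cₑ = (2615·1.090 − 2350·0.08100) / 265.0 = 10.04 mg/L.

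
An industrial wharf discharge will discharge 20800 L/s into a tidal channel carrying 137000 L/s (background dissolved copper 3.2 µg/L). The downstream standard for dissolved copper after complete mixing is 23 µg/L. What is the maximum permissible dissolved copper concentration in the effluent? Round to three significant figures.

At the limit, (Qr·Cr + Qe·Cₑ)/(Qr + Qe) = 23:
Cₑ = (157800·23 − 137000·3.200) / 20800 = 153.4 µg/L.

153 µg/L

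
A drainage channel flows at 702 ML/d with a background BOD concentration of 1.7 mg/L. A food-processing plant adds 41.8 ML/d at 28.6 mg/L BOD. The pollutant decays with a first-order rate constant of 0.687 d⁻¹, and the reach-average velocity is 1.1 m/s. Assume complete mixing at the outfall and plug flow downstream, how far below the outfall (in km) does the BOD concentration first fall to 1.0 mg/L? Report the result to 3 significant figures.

161 km

Mass balance: C = (702.0·1.700 + 41.80·28.60) / 743.8 = 2389/743.8 = 3.212 mg/L.
Set 3.212·exp(−k·t) = 1.0 → t = ln(3.212/1.0)/k = 146700 s = 40.76 h.
Distance = v·t = 1.1·146700 = 161400 m = 161.4 km.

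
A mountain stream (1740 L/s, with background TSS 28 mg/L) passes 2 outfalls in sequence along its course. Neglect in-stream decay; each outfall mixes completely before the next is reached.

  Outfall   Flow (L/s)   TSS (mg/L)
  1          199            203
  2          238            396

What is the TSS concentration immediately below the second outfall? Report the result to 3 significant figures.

84.2 mg/L

Outfall 1: combined Q = 1939 L/s; C = (1740·28.00 + 199.0·203.0)/1939 = 45.96 mg/L.
Outfall 2: combined Q = 2177 L/s; C = (1939·45.96 + 238.0·396.0)/2177 = 84.23 mg/L.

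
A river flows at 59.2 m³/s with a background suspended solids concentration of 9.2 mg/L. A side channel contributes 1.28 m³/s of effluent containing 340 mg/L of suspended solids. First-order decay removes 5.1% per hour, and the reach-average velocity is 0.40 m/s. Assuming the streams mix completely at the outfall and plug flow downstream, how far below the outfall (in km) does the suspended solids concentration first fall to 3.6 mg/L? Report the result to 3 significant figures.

After mixing, C = (59.20·9.200 + 1.280·340.0) / 60.48 = 979.8/60.48 = 16.20 mg/L.
5.1%/h lost → k = −ln(1 − 0.051) = 0.05235 h⁻¹.
Set 16.20·exp(−k·t) = 3.6 → t = ln(16.20/3.6)/k = 103400 s = 28.73 h.
Distance = v·t = 0.40·103400 = 41380 m = 41.38 km.

41.4 km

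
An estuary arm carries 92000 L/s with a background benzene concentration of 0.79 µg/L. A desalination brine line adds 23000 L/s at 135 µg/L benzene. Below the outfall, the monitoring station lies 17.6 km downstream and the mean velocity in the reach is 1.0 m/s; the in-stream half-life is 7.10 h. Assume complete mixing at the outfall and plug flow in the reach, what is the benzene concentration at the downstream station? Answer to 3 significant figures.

17.1 µg/L

Mixed concentration C = ΣQC/ΣQ = (92000·0.7900 + 23000·135.0) / 115000 = 3178000/115000 = 27.63 µg/L.
Travel time t = 17.6·1000 / 1.0 = 17600 s = 4.889 h.
Half-life 7.10 h → k = ln 2 / 7.10 = 0.09763 h⁻¹ = 2.343 d⁻¹.
Applying C = C₀e^(−kt): 27.63 × 0.6205 = 17.14 µg/L.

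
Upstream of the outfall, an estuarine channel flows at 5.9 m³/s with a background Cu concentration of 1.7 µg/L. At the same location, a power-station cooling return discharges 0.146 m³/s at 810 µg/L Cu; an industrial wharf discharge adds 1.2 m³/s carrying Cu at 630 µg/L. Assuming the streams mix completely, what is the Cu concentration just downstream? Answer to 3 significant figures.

Mixed concentration C = ΣQC/ΣQ = (5.900·1.700 + 0.1460·810.0 + 1.200·630.0) / 7.246 = 884.3/7.246 = 122.0 µg/L.

122 µg/L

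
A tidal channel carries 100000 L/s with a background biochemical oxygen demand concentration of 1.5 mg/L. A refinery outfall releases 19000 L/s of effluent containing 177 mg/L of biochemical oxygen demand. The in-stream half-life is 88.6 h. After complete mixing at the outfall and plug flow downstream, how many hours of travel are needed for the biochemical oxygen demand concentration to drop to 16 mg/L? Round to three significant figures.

78.3 h

Mixed concentration C = ΣQC/ΣQ = (100000·1.500 + 19000·177.0) / 119000 = 3513000/119000 = 29.52 mg/L.
Half-life 88.6 h → k = ln 2 / 88.6 = 0.007823 h⁻¹ = 0.1878 d⁻¹.
29.52·exp(−k·t) = 16 → t = ln(29.52/16)/k = 281900 s = 78.29 h.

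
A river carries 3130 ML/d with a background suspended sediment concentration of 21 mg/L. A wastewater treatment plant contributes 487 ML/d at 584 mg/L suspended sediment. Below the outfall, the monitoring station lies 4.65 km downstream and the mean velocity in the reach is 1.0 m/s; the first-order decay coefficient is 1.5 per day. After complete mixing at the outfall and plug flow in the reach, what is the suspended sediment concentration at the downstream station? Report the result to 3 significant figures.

Flow-weighted average: C = (3130·21.00 + 487.0·584.0) / 3617 = 350100/3617 = 96.80 mg/L.
Travel time t = 4.65·1000 / 1.0 = 4650 s = 1.292 h.
Applying C = C₀e^(−kt): 96.80 × 0.9224 = 89.30 mg/L.

89.3 mg/L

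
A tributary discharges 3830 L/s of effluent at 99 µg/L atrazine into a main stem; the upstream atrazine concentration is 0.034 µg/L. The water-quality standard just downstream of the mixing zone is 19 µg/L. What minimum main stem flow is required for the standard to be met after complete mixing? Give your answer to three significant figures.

16200 L/s

Set C_mix = 19: (Q·0.03400 + 3830·99.00) / (Q + 3830) = 19
→ Q = 3830·(99.00 − 19)/(19 − 0.03400) = 16160 L/s.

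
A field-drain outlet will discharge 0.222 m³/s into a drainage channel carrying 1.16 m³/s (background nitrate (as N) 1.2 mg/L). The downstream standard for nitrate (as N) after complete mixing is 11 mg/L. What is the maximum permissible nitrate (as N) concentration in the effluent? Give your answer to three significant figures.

At the limit, (Qr·Cr + Qe·Cₑ)/(Qr + Qe) = 11:
Cₑ = (1.382·11 − 1.160·1.200) / 0.2220 = 62.21 mg/L.

62.2 mg/L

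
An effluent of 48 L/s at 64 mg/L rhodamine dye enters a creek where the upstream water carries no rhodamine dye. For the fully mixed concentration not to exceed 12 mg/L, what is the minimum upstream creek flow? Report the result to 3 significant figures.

208 L/s

Set C_mix = 12: (Q·0 + 48.00·64.00) / (Q + 48.00) = 12
→ Q = 48.00·(64.00 − 12)/(12 − 0) = 208.0 L/s.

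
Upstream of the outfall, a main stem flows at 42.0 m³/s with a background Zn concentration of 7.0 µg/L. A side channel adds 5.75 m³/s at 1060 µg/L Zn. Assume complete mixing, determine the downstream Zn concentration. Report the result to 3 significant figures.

Mass balance: C = (42.00·7.000 + 5.750·1060) / 47.75 = 6389/47.75 = 133.8 µg/L.

134 µg/L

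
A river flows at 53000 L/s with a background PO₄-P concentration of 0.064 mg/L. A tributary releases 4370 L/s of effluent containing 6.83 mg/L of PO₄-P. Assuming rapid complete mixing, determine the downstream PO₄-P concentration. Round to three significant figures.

0.579 mg/L

After mixing, C = (53000·0.06400 + 4370·6.830) / 57370 = 33240/57370 = 0.5794 mg/L.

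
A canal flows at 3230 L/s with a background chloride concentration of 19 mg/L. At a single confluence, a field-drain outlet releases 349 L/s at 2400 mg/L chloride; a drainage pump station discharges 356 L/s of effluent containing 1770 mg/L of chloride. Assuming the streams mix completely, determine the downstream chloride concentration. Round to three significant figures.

389 mg/L

Conservation of mass: C = (3230·19.00 + 349.0·2400 + 356.0·1770) / 3935 = 1529000/3935 = 388.6 mg/L.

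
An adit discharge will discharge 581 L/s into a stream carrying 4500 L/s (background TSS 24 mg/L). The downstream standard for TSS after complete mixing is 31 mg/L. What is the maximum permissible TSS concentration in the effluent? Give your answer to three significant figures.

85.2 mg/L

At the limit, (Qr·Cr + Qe·Cₑ)/(Qr + Qe) = 31:
Cₑ = (5081·31 − 4500·24.00) / 581.0 = 85.22 mg/L.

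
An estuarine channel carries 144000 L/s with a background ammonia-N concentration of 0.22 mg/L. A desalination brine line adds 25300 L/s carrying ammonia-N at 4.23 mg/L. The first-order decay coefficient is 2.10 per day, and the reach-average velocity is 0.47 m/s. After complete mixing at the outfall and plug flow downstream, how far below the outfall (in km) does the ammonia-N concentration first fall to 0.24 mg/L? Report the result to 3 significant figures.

23.7 km

Mass balance: C = (144000·0.2200 + 25300·4.230) / 169300 = 138700/169300 = 0.8192 mg/L.
Set 0.8192·exp(−k·t) = 0.24 → t = ln(0.8192/0.24)/k = 50510 s = 14.03 h.
Distance = v·t = 0.47·50510 = 23740 m = 23.74 km.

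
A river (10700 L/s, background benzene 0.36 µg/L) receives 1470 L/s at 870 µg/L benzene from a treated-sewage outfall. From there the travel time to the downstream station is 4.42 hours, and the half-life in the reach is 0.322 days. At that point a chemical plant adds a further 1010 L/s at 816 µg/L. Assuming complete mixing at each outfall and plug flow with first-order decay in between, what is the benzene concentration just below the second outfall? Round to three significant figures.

Conservation of mass: C = (10700·0.3600 + 1470·870.0) / 12170 = 1283000/12170 = 105.4 µg/L; combined flow 12170 L/s.
Half-life 0.322 d → k = ln 2 / 0.322 = 2.153 d⁻¹.
Decay over the reach: 105.4·exp(−kt) = 105.4·0.6727 = 70.91 µg/L.
At the second outfall, C = (12170·70.91 + 1010·816.0) / (12170 + 1010) = 128.0 µg/L.

128 µg/L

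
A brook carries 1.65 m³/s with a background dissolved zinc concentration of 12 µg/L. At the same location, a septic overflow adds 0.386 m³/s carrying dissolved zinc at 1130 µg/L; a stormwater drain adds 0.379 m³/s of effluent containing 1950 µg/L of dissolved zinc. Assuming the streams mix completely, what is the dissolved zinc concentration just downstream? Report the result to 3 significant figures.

After mixing, C = (1.650·12.00 + 0.3860·1130 + 0.3790·1950) / 2.415 = 1195/2.415 = 494.8 µg/L.

495 µg/L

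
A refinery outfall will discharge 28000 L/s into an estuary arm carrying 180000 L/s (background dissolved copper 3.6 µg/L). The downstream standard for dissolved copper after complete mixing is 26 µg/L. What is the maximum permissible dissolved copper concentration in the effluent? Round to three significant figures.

170 µg/L

At the limit, (Qr·Cr + Qe·Cₑ)/(Qr + Qe) = 26:
Cₑ = (208000·26 − 180000·3.600) / 28000 = 170.0 µg/L.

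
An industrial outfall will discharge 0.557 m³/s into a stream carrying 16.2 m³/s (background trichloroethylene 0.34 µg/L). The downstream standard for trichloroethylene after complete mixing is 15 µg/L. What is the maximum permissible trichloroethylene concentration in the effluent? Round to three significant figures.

441 µg/L

At the limit, (Qr·Cr + Qe·Cₑ)/(Qr + Qe) = 15:
Cₑ = (16.76·15 − 16.20·0.3400) / 0.5570 = 441.4 µg/L.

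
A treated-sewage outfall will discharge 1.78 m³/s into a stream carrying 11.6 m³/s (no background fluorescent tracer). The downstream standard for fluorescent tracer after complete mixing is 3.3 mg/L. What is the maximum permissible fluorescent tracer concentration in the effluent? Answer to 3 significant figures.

At the limit, (Qr·Cr + Qe·Cₑ)/(Qr + Qe) = 3.3:
Cₑ = (13.38·3.3 − 11.60·0) / 1.780 = 24.81 mg/L.

24.8 mg/L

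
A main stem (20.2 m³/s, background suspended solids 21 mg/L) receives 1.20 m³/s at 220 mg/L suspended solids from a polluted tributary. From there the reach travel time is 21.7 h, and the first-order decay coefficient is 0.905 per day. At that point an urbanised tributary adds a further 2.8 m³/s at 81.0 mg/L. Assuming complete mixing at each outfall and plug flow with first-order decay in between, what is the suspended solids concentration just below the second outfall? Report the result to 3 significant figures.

21.9 mg/L

Mass balance: C = (20.20·21.00 + 1.200·220.0) / 21.40 = 688.2/21.40 = 32.16 mg/L; combined flow 21.40 m³/s.
After decay, C = 32.16 × e^(−kt) = 32.16 × 0.4412 = 14.19 mg/L.
At the second outfall, C = (21.40·14.19 + 2.800·81.00) / (21.40 + 2.800) = 21.92 mg/L.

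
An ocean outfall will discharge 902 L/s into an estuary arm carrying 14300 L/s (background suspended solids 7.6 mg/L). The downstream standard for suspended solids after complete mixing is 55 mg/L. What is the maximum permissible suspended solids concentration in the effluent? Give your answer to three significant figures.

806 mg/L

At the limit, (Qr·Cr + Qe·Cₑ)/(Qr + Qe) = 55:
Cₑ = (15200·55 − 14300·7.600) / 902.0 = 806.5 mg/L.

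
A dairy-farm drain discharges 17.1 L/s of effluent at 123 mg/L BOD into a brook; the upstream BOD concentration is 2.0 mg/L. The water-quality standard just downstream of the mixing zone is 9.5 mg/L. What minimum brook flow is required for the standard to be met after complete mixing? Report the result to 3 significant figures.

259 L/s

Set C_mix = 9.5: (Q·2.000 + 17.10·123.0) / (Q + 17.10) = 9.5
→ Q = 17.10·(123.0 − 9.5)/(9.5 − 2.000) = 258.8 L/s.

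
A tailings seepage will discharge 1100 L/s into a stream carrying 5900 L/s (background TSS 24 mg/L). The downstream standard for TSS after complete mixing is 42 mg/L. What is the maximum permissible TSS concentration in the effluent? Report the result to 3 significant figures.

139 mg/L

At the limit, (Qr·Cr + Qe·Cₑ)/(Qr + Qe) = 42:
Cₑ = (7000·42 − 5900·24.00) / 1100 = 138.5 mg/L.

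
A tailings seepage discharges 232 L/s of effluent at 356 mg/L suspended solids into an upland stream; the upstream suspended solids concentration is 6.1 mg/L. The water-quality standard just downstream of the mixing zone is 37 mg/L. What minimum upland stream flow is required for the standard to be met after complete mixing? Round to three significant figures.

Set C_mix = 37: (Q·6.100 + 232.0·356.0) / (Q + 232.0) = 37
→ Q = 232.0·(356.0 − 37)/(37 − 6.100) = 2395 L/s.

2400 L/s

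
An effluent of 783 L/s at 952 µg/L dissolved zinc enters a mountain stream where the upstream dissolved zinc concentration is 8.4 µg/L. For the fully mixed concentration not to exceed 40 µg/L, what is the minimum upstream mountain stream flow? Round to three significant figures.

Set C_mix = 40: (Q·8.400 + 783.0·952.0) / (Q + 783.0) = 40
→ Q = 783.0·(952.0 − 40)/(40 − 8.400) = 22600 L/s.

22600 L/s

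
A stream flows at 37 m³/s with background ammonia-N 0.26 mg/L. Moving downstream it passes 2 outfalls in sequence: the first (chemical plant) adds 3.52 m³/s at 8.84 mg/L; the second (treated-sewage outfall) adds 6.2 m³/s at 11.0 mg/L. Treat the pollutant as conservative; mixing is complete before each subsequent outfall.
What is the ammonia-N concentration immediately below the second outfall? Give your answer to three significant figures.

Outfall 1: combined Q = 40.52 m³/s; C = (37.00·0.2600 + 3.520·8.840)/40.52 = 1.005 mg/L.
Outfall 2: combined Q = 46.72 m³/s; C = (40.52·1.005 + 6.200·11.00)/46.72 = 2.332 mg/L.

2.33 mg/L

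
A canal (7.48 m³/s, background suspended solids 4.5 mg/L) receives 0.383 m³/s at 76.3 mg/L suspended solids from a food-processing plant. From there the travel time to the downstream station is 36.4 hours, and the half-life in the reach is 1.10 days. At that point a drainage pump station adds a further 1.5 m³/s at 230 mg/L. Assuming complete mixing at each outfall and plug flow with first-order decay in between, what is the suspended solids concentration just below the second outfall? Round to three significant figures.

Mixed concentration C = ΣQC/ΣQ = (7.480·4.500 + 0.3830·76.30) / 7.863 = 62.88/7.863 = 7.997 mg/L; combined flow 7.863 m³/s.
Half-life 1.10 d → k = ln 2 / 1.10 = 0.6301 d⁻¹.
Decay over the reach: 7.997·exp(−kt) = 7.997·0.3845 = 3.075 mg/L.
Second outfall: C = (7.863·3.075 + 1.500·230.0)/9.363 = 39.43 mg/L.

39.4 mg/L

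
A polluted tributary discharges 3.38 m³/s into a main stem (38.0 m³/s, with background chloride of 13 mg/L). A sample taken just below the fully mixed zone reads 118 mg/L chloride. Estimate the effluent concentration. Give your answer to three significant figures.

Mass balance: 38.00·13.00 + 3.380·Cₑ = 41.38·118.0
→ Cₑ = (41.38·118.0 − 38.00·13.00) / 3.380 = 1298 mg/L.

1300 mg/L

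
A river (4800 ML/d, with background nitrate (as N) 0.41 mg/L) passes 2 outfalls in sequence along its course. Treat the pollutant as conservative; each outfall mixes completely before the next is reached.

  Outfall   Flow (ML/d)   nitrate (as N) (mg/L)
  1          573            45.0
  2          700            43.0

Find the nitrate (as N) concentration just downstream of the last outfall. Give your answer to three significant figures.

Below outfall 1: Q → 5373 ML/d, C = (4800·0.4100 + 573.0·45.00)/5373 = 5.165 mg/L.
Below outfall 2: Q → 6073 ML/d, C = (5373·5.165 + 700.0·43.00)/6073 = 9.526 mg/L.

9.53 mg/L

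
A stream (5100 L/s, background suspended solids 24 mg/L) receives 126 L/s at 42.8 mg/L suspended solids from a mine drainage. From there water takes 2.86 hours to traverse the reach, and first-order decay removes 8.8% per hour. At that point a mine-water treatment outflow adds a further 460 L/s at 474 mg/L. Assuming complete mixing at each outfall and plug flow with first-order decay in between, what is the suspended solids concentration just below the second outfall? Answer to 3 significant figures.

55.6 mg/L

After mixing, C = (5100·24.00 + 126.0·42.80) / 5226 = 127800/5226 = 24.45 mg/L; combined flow 5226 L/s.
8.8%/h lost → k = −ln(1 − 0.088) = 0.09212 h⁻¹.
First-order decay: C = 24.45·exp(−k·t) = 24.45·0.7684 = 18.79 mg/L.
At the second outfall, C = (5226·18.79 + 460.0·474.0) / (5226 + 460.0) = 55.62 mg/L.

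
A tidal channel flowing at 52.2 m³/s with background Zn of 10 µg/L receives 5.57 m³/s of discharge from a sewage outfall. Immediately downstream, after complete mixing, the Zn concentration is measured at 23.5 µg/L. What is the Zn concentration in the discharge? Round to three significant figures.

Mass balance: 52.20·10.00 + 5.570·Cₑ = 57.77·23.50
→ Cₑ = (57.77·23.50 − 52.20·10.00) / 5.570 = 150.0 µg/L.

150 µg/L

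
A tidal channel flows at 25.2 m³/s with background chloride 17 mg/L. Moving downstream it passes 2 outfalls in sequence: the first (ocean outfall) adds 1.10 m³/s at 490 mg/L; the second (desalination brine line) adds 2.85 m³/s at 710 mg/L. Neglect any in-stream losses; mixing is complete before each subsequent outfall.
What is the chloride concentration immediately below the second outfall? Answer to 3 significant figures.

103 mg/L

Below outfall 1: Q → 26.30 m³/s, C = (25.20·17.00 + 1.100·490.0)/26.30 = 36.78 mg/L.
Below outfall 2: Q → 29.15 m³/s, C = (26.30·36.78 + 2.850·710.0)/29.15 = 102.6 mg/L.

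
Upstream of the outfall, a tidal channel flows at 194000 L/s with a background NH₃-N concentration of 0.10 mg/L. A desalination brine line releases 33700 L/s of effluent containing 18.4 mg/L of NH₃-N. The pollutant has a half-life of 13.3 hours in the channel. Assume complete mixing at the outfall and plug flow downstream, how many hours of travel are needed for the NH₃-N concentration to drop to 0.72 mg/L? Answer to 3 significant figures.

26.1 h

Flow-weighted average: C = (194000·0.1000 + 33700·18.40) / 227700 = 639500/227700 = 2.808 mg/L.
Half-life 13.3 h → k = ln 2 / 13.3 = 0.05212 h⁻¹ = 1.251 d⁻¹.
2.808·exp(−k·t) = 0.72 → t = ln(2.808/0.72)/k = 94020 s = 26.12 h.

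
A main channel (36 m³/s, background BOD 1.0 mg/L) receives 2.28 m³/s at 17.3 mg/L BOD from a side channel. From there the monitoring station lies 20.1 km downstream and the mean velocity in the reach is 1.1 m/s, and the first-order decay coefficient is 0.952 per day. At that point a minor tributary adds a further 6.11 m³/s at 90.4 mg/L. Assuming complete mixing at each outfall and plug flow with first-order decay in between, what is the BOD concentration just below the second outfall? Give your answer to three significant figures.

Mixed concentration C = ΣQC/ΣQ = (36.00·1.000 + 2.280·17.30) / 38.28 = 75.44/38.28 = 1.971 mg/L; combined flow 38.28 m³/s.
Travel time t = 20.1·1000 / 1.1 = 18270 s = 5.076 h.
Decay over the reach: 1.971·exp(−kt) = 1.971·0.8176 = 1.611 mg/L.
Second outfall: C = (38.28·1.611 + 6.110·90.40)/44.39 = 13.83 mg/L.

13.8 mg/L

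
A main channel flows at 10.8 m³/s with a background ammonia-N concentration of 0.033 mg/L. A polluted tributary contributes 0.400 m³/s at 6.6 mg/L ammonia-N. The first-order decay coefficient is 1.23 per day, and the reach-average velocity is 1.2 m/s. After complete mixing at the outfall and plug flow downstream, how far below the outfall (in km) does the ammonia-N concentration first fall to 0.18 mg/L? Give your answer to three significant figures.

Mass balance: C = (10.80·0.03300 + 0.4000·6.600) / 11.20 = 2.996/11.20 = 0.2675 mg/L.
Set 0.2675·exp(−k·t) = 0.18 → t = ln(0.2675/0.18)/k = 27840 s = 7.733 h.
Distance = v·t = 1.2·27840 = 33400 m = 33.40 km.

33.4 km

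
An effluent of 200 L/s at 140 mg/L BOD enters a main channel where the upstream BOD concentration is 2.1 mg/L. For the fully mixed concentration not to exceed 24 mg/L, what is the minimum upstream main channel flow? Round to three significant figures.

1060 L/s

Set C_mix = 24: (Q·2.100 + 200.0·140.0) / (Q + 200.0) = 24
→ Q = 200.0·(140.0 − 24)/(24 − 2.100) = 1059 L/s.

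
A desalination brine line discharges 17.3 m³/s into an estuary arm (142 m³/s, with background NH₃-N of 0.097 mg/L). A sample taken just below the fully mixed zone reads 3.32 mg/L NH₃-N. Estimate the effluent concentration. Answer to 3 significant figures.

Mass balance: 142.0·0.09700 + 17.30·Cₑ = 159.3·3.320
→ Cₑ = (159.3·3.320 − 142.0·0.09700) / 17.30 = 29.77 mg/L.

29.8 mg/L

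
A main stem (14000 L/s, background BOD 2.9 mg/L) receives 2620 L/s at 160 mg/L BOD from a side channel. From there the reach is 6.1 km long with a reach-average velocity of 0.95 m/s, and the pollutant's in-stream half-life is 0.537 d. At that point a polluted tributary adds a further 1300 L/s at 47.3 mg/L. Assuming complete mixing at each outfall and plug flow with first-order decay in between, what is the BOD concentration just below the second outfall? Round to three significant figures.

26.7 mg/L

After mixing, C = (14000·2.900 + 2620·160.0) / 16620 = 459800/16620 = 27.67 mg/L; combined flow 16620 L/s.
Travel time t = 6.1·1000 / 0.95 = 6421 s = 1.784 h.
Half-life 0.537 d → k = ln 2 / 0.537 = 1.291 d⁻¹.
First-order decay: C = 27.67·exp(−k·t) = 27.67·0.9085 = 25.13 mg/L.
Second outfall: C = (16620·25.13 + 1300·47.30)/17920 = 26.74 mg/L.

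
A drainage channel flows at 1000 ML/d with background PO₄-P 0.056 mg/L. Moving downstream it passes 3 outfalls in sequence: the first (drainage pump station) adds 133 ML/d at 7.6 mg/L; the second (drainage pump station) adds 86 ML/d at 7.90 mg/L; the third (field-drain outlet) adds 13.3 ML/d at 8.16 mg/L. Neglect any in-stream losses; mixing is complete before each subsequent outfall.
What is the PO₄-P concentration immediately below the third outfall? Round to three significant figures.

1.51 mg/L

Below outfall 1: Q → 1133 ML/d, C = (1000·0.05600 + 133.0·7.600)/1133 = 0.9416 mg/L.
Below outfall 2: Q → 1219 ML/d, C = (1133·0.9416 + 86.00·7.900)/1219 = 1.432 mg/L.
Below outfall 3: Q → 1232 ML/d, C = (1219·1.432 + 13.30·8.160)/1232 = 1.505 mg/L.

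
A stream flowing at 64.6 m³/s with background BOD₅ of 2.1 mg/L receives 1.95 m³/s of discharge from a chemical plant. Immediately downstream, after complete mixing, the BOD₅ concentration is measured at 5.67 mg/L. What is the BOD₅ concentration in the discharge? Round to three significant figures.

Mass balance: 64.60·2.100 + 1.950·Cₑ = 66.55·5.670
→ Cₑ = (66.55·5.670 − 64.60·2.100) / 1.950 = 123.9 mg/L.

124 mg/L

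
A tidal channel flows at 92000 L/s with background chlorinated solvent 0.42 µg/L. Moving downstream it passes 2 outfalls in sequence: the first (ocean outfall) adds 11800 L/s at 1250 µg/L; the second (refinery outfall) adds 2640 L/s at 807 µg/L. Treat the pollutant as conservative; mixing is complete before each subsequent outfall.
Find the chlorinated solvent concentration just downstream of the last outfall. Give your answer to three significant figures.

159 µg/L

After outfall 1: Q = 92000 + 11800 = 103800 L/s; C = (92000·0.4200 + 11800·1250)/103800 = 142.5 µg/L.
After outfall 2: Q = 103800 + 2640 = 106400 L/s; C = (103800·142.5 + 2640·807.0)/106400 = 159.0 µg/L.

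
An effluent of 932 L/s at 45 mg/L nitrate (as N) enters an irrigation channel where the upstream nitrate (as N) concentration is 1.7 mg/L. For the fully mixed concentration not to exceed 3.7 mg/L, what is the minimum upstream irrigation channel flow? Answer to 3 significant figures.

Set C_mix = 3.7: (Q·1.700 + 932.0·45.00) / (Q + 932.0) = 3.7
→ Q = 932.0·(45.00 − 3.7)/(3.7 − 1.700) = 19250 L/s.

19200 L/s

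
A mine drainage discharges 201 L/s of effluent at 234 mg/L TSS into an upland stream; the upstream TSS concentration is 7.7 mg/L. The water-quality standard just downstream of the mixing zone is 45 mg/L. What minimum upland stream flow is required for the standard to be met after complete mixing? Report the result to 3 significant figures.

1020 L/s

Set C_mix = 45: (Q·7.700 + 201.0·234.0) / (Q + 201.0) = 45
→ Q = 201.0·(234.0 − 45)/(45 − 7.700) = 1018 L/s.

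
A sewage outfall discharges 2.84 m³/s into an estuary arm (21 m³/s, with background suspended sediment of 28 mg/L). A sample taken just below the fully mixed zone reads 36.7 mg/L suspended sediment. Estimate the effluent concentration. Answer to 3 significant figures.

Mass balance: 21.00·28.00 + 2.840·Cₑ = 23.84·36.70
→ Cₑ = (23.84·36.70 − 21.00·28.00) / 2.840 = 101.0 mg/L.

101 mg/L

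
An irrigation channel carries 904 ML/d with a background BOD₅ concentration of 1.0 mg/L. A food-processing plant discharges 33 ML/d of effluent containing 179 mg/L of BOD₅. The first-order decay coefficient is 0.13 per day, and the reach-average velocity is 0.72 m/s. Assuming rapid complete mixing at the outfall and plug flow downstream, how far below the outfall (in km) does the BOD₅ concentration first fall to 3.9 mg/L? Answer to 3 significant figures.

After mixing, C = (904.0·1.000 + 33.00·179.0) / 937.0 = 6811/937.0 = 7.269 mg/L.
Set 7.269·exp(−k·t) = 3.9 → t = ln(7.269/3.9)/k = 413800 s = 114.9 h.
Distance = v·t = 0.72·413800 = 297900 m = 297.9 km.

298 km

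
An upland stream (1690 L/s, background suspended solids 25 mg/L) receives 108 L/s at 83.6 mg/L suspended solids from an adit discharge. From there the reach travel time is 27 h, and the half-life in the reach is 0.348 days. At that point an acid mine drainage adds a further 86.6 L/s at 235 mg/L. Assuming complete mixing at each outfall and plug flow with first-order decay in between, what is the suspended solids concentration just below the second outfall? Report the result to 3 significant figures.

13.7 mg/L

After mixing, C = (1690·25.00 + 108.0·83.60) / 1798 = 51280/1798 = 28.52 mg/L; combined flow 1798 L/s.
Half-life 0.348 d → k = ln 2 / 0.348 = 1.992 d⁻¹.
Decay over the reach: 28.52·exp(−kt) = 28.52·0.1064 = 3.034 mg/L.
At the second outfall, C = (1798·3.034 + 86.60·235.0) / (1798 + 86.60) = 13.69 mg/L.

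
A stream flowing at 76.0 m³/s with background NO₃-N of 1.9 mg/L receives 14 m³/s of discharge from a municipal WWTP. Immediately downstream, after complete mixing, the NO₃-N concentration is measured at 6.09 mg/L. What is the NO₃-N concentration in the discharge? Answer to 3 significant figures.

28.8 mg/L

Mass balance: 76.00·1.900 + 14.00·Cₑ = 90.00·6.090
→ Cₑ = (90.00·6.090 − 76.00·1.900) / 14.00 = 28.84 mg/L.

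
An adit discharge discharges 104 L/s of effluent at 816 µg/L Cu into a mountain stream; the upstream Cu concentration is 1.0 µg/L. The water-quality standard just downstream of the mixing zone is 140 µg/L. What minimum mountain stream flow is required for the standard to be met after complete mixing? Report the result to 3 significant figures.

506 L/s

Set C_mix = 140: (Q·1.000 + 104.0·816.0) / (Q + 104.0) = 140
→ Q = 104.0·(816.0 − 140)/(140 − 1.000) = 505.8 L/s.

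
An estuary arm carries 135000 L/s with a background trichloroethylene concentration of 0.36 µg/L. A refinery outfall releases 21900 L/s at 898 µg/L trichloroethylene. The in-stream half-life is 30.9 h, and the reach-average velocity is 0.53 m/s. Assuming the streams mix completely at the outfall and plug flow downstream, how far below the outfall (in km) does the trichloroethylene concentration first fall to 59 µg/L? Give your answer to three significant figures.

64.3 km

Mass balance: C = (135000·0.3600 + 21900·898.0) / 156900 = 19710000/156900 = 125.7 µg/L.
Half-life 30.9 h → k = ln 2 / 30.9 = 0.02243 h⁻¹ = 0.5384 d⁻¹.
Set 125.7·exp(−k·t) = 59 → t = ln(125.7/59)/k = 121300 s = 33.70 h.
Distance = v·t = 0.53·121300 = 64300 m = 64.30 km.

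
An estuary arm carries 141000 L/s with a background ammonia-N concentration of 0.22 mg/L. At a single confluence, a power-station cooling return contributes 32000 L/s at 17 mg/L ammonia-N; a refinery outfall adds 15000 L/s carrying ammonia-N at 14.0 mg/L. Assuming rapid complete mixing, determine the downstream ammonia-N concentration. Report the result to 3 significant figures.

4.18 mg/L

After mixing, C = (141000·0.2200 + 32000·17.00 + 15000·14.00) / 188000 = 785000/188000 = 4.176 mg/L.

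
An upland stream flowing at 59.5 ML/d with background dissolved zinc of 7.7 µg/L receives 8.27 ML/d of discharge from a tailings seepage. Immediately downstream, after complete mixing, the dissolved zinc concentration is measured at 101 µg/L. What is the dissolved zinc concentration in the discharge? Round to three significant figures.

Mass balance: 59.50·7.700 + 8.270·Cₑ = 67.77·101.0
→ Cₑ = (67.77·101.0 − 59.50·7.700) / 8.270 = 772.3 µg/L.

772 µg/L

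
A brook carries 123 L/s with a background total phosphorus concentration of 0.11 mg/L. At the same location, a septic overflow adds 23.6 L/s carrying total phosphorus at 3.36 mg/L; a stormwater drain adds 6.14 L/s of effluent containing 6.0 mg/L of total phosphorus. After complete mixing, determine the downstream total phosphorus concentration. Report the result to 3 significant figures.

0.849 mg/L

Mixed concentration C = ΣQC/ΣQ = (123.0·0.1100 + 23.60·3.360 + 6.140·6.000) / 152.7 = 129.7/152.7 = 0.8489 mg/L.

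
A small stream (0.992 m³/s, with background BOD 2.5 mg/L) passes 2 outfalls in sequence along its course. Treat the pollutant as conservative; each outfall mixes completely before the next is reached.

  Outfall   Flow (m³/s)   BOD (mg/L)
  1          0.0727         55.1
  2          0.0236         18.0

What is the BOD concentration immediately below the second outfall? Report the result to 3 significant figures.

Outfall 1: combined Q = 1.065 m³/s; C = (0.9920·2.500 + 0.07270·55.10)/1.065 = 6.092 mg/L.
Outfall 2: combined Q = 1.088 m³/s; C = (1.065·6.092 + 0.02360·18.00)/1.088 = 6.350 mg/L.

6.35 mg/L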